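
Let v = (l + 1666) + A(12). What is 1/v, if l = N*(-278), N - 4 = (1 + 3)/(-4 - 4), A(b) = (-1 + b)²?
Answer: 1/814 ≈ 0.0012285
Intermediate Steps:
N = 7/2 (N = 4 + (1 + 3)/(-4 - 4) = 4 + 4/(-8) = 4 + 4*(-⅛) = 4 - ½ = 7/2 ≈ 3.5000)
l = -973 (l = (7/2)*(-278) = -973)
v = 814 (v = (-973 + 1666) + (-1 + 12)² = 693 + 11² = 693 + 121 = 814)
1/v = 1/814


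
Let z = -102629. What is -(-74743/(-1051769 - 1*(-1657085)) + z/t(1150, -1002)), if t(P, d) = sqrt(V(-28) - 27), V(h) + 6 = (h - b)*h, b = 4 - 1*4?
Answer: 74743/605316 + 102629*sqrt(751)/751 ≈ 3745.1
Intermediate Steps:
b = 0 (b = 4 - 4 = 0)
V(h) = -6 + h**2 (V(h) = -6 + (h - 1*0)*h = -6 + (h + 0)*h = -6 + h*h = -6 + h**2)
t(P, d) = sqrt(751) (t(P, d) = sqrt((-6 + (-28)**2) - 27) = sqrt((-6 + 784) - 27) = sqrt(778 - 27) = sqrt(751))
-(-74743/(-1051769 - 1*(-1657085)) + z/t(1150, -1002)) = -(-74743/(-1051769 - 1*(-1657085)) - 102629*sqrt(751)/751) = -(-74743/(-1051769 + 1657085) - 102629*sqrt(751)/751) = -(-74743/605316 - 102629*sqrt(751)/751) = 74743/605316 + 102629*sqrt(751)/751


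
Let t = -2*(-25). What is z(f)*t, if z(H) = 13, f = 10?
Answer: 650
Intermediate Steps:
t = 50
z(f)*t = 13*50 = 650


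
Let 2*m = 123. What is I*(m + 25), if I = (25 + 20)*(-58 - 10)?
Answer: -264690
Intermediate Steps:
m = 123/2 (m = (½)*123 = 123/2 ≈ 61.500)
I = -3060 (I = 45*(-68) = -3060)
I*(m + 25) = -3060*(123/2 + 25) = -3060*173/2 = -264690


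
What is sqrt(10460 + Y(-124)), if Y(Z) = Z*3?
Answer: 2*sqrt(2522) ≈ 100.44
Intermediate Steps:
Y(Z) = 3*Z
sqrt(10460 + Y(-124)) = sqrt(10460 + 3*(-124)) = sqrt(10460 - 372) = sqrt(10088) = 2*sqrt(2522)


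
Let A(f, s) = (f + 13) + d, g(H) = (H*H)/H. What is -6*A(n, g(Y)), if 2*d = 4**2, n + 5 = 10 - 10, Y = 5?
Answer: -96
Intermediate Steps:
g(H) = H (g(H) = H**2/H = H)
n = -5 (n = -5 + (10 - 10) = -5 + 0 = -5)
d = 8 (d = (1/2)*4**2 = (1/2)*16 = 8)
A(f, s) = 21 + f (A(f, s) = (f + 13) + 8 = (13 + f) + 8 = 21 + f)
-6*A(n, g(Y)) = -6*(21 - 5) = -6*16 = -96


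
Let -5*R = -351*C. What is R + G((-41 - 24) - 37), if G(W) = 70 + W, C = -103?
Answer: -36313/5 ≈ -7262.6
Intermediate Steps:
R = -36153/5 (R = -(-351)*(-103)/5 = -1/5*36153 = -36153/5 ≈ -7230.6)
R + G((-41 - 24) - 37) = -36153/5 + (70 + ((-41 - 24) - 37)) = -36153/5 + (70 + (-65 - 37)) = -36153/5 + (70 - 102) = -36153/5 - 32 = -36313/5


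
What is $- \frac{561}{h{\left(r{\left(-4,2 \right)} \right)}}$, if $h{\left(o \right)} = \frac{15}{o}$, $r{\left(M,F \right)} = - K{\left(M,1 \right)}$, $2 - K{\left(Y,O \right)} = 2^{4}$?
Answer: $- \frac{2618}{5} \approx -523.6$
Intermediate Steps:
$K{\left(Y,O \right)} = -14$ ($K{\left(Y,O \right)} = 2 - 2^{4} = 2 - 16 = -14$)
$r{\left(M,F \right)} = 14$ ($r{\left(M,F \right)} = \left(-1\right) \left(-14\right) = 14$)
$- \frac{561}{h{\left(r{\left(-4,2 \right)} \right)}} = - \frac{561}{15 \cdot \frac{1}{14}} = - \frac{561}{\frac{15}{14}} = \left(-561\right) \frac{14}{15} = - \frac{2618}{5}$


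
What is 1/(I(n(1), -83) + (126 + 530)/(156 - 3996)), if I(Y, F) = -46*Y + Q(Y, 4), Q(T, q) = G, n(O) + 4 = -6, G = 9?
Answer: 240/112519 ≈ 0.0021330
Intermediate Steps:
n(O) = -10 (n(O) = -4 - 6 = -10)
Q(T, q) = 9
I(Y, F) = 9 - 46*Y (I(Y, F) = -46*Y + 9 = 9 - 46*Y)
1/(I(n(1), -83) + (126 + 530)/(156 - 3996)) = 1/((9 - 46*(-10)) + (126 + 530)/(156 - 3996)) = 1/((9 + 460) + 656/(-3840)) = 1/(469 + 656*(-1/3840)) = 1/(469 - 41/240) = 1/(112519/240) = 240/112519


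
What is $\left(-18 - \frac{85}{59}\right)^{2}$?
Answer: $\frac{1315609}{3481} \approx 377.94$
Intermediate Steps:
$\left(-18 - \frac{85}{59}\right)^{2} = \left(- \frac{1147}{59}\right)^{2} = \frac{1315609}{3481}$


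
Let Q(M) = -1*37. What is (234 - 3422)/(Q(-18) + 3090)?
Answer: -3188/3053 ≈ -1.0442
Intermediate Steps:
Q(M) = -37
(234 - 3422)/(Q(-18) + 3090) = (234 - 3422)/(-37 + 3090) = -3188/3053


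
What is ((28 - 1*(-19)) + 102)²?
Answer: 22201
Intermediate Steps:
((28 - 1*(-19)) + 102)² = ((28 + 19) + 102)² = (47 + 102)² = 149² = 22201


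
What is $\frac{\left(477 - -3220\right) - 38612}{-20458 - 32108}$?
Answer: $\frac{34915}{52566} \approx 0.66421$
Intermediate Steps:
$\frac{\left(477 - -3220\right) - 38612}{-20458 - 32108} = \frac{\left(477 + 3220\right) - 38612}{-52566} = \left(3697 - 38612\right) \left(- \frac{1}{52566}\right) = \left(-34915\right) \left(- \frac{1}{52566}\right) = \frac{34915}{52566}$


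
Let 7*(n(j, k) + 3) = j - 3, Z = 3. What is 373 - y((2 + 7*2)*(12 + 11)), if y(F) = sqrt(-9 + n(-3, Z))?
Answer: 373 - 3*I*sqrt(70)/7 ≈ 373.0 - 3.5857*I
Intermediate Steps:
n(j, k) = -24/7 + j/7 (n(j, k) = -3 + (j - 3)/7 = -3 + (-3 + j)/7 = -3 + (-3/7 + j/7) = -24/7 + j/7)
y(F) = 3*I*sqrt(70)/7 (y(F) = sqrt(-9 + (-24/7 + (1/7)*(-3))) = sqrt(-9 + (-24/7 - 3/7)) = sqrt(-9 - 27/7) = sqrt(-90/7) = 3*I*sqrt(70)/7)
373 - y((2 + 7*2)*(12 + 11)) = 373 - 3*I*sqrt(70)/7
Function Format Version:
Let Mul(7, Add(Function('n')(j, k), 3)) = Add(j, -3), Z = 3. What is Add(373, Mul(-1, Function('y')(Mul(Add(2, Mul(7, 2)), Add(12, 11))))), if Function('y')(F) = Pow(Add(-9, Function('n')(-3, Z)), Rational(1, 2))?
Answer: Add(373, Mul(Rational(-3, 7), I, Pow(70, Rational(1, 2)))) ≈ Add(373.00, Mul(-3.5857, I))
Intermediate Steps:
Function('n')(j, k) = Add(Rational(-24, 7), Mul(Rational(1, 7), j)) (Function('n')(j, k) = Add(-3, Mul(Rational(1, 7), Add(j, -3))) = Add(-3, Mul(Rational(1, 7), Add(-3, j))) = Add(-3, Add(Rational(-3, 7), Mul(Rational(1, 7), j))) = Add(Rational(-24, 7), Mul(Rational(1, 7), j)))
Function('y')(F) = Mul(Rational(3, 7), I, Pow(70, Rational(1, 2))) (Function('y')(F) = Pow(Add(-9, Add(Rational(-24, 7), Mul(Rational(1, 7), -3))), Rational(1, 2)) = Pow(Add(-9, Add(Rational(-24, 7), Rational(-3, 7))), Rational(1, 2)) = Pow(Add(-9, Rational(-27, 7)), Rational(1, 2)) = Pow(Rational(-90, 7), Rational(1, 2)) = Mul(Rational(3, 7), I, Pow(70, Rational(1, 2))))
Add(373, Mul(-1, Function('y')(Mul(Add(2, Mul(7, 2)), Add(12, 11))))) = Add(373, Mul(-1, Mul(Rational(3, 7), I, Pow(70, Rational(1, 2))))) = Add(373, Mul(Rational(-3, 7), I, Pow(70, Rational(1, 2))))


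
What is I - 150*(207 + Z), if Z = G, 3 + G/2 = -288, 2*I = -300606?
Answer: -94053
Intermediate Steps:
I = -150303 (I = (½)*(-300606) = -150303)
G = -582 (G = -6 + 2*(-288) = -6 - 576 = -582)
Z = -582
I - 150*(207 + Z) = -150303 - 150*(207 - 582) = -150303 - 150*(-375) = -150303 + 56250 = -94053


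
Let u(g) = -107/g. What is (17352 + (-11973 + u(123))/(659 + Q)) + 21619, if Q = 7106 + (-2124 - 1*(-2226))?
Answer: 37708464625/967641 ≈ 38970.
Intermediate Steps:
Q = 7208 (Q = 7106 + (-2124 + 2226) = 7106 + 102 = 7208)
(17352 + (-11973 + u(123))/(659 + Q)) + 21619 = (17352 + (-11973 - 107/123)/(659 + 7208)) + 21619 = (17352 + (-11973 - 107*1/123)/7867) + 21619 = (17352 + (-11973 - 107/123)*(1/7867)) + 21619 = (17352 - 1472786/123*1/7867) + 21619 = (17352 - 1472786/967641) + 21619 = 16789033846/967641 + 21619 = 37708464625/967641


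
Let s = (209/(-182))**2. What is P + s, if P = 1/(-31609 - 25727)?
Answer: 626115173/474799416 ≈ 1.3187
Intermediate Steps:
P = -1/57336 (P = 1/(-57336) = -1/57336 ≈ -1.7441e-5)
s = 43681/33124 (s = (209*(-1/182))**2 = (-209/182)**2 = 43681/33124 ≈ 1.3187)
P + s = -1/57336 + 43681/33124 = 626115173/474799416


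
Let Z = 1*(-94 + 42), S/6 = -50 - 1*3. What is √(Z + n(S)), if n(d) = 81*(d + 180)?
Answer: I*√11230 ≈ 105.97*I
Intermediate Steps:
S = -318 (S = 6*(-50 - 1*3) = 6*(-50 - 3) = 6*(-53) = -318)
Z = -52 (Z = 1*(-52) = -52)
n(d) = 14580 + 81*d (n(d) = 81*(180 + d) = 14580 + 81*d)
√(Z + n(S)) = √(-52 + (14580 + 81*(-318))) = √(-52 + (14580 - 25758)) = √(-52 - 11178) = √(-11230) = I*√11230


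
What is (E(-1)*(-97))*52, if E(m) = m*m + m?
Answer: 0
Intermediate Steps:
E(m) = m + m**2 (E(m) = m**2 + m = m + m**2)
(E(-1)*(-97))*52 = (-(1 - 1)*(-97))*52 = (-1*0*(-97))*52 = (0*(-97))*52 = 0*52 = 0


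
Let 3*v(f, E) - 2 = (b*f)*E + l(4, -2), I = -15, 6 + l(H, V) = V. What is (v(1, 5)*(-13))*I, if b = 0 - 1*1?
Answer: -715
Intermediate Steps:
l(H, V) = -6 + V
b = -1 (b = 0 - 1 = -1)
v(f, E) = -2 - E*f/3 (v(f, E) = ⅔ + ((-f)*E + (-6 - 2))/3 = ⅔ + (-E*f - 8)/3 = ⅔ + (-8 - E*f)/3 = ⅔ + (-8/3 - E*f/3) = -2 - E*f/3)
(v(1, 5)*(-13))*I = ((-2 - ⅓*5*1)*(-13))*(-15) = ((-2 - 5/3)*(-13))*(-15) = -11/3*(-13)*(-15) = (143/3)*(-15) = -715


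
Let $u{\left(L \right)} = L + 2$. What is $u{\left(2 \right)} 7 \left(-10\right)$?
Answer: $-280$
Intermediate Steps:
$u{\left(L \right)} = 2 + L$
$u{\left(2 \right)} 7 \left(-10\right) = \left(2 + 2\right) 7 \left(-10\right) = 4 \cdot 7 \left(-10\right) = 28 \left(-10\right) = -280$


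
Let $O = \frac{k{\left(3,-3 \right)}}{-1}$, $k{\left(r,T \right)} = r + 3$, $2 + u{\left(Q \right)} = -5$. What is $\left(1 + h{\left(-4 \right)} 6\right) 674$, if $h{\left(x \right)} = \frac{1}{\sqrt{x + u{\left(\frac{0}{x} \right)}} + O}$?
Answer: $\frac{674 \sqrt{11}}{\sqrt{11} + 6 i} \approx 157.74 - 285.37 i$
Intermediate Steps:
$u{\left(Q \right)} = -7$ ($u{\left(Q \right)} = -2 - 5 = -7$)
$k{\left(r,T \right)} = 3 + r$
$O = -6$ ($O = \frac{3 + 3}{-1} = 6 \left(-1\right) = -6$)
$h{\left(x \right)} = \frac{1}{-6 + \sqrt{-7 + x}}$ ($h{\left(x \right)} = \frac{1}{\sqrt{x - 7} - 6} = \frac{1}{\sqrt{-7 + x} - 6} = \frac{1}{-6 + \sqrt{-7 + x}}$)
$\left(1 + h{\left(-4 \right)} 6\right) 674 = \left(1 + \frac{1}{-6 + \sqrt{-7 - 4}} \cdot 6\right) 674 = \left(1 + \frac{1}{-6 + \sqrt{-11}} \cdot 6\right) 674 = \left(1 + \frac{1}{-6 + i \sqrt{11}} \cdot 6\right) 674 = \left(1 + \frac{6}{-6 + i \sqrt{11}}\right) 674 = 674 + \frac{4044}{-6 + i \sqrt{11}}$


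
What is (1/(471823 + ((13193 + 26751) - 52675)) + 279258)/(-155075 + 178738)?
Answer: 128205113737/10863493996 ≈ 11.801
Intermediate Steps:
(1/(471823 + ((13193 + 26751) - 52675)) + 279258)/(-155075 + 178738) = (1/(471823 + (39944 - 52675)) + 279258)/23663 = (1/(471823 - 12731) + 279258)*(1/23663) = (1/459092 + 279258)*(1/23663) = (128205113737/459092)*(1/23663) = 128205113737/10863493996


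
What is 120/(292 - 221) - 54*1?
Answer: -3714/71 ≈ -52.310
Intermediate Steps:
120/(292 - 221) - 54*1 = 120/71 - 54 = -3714/71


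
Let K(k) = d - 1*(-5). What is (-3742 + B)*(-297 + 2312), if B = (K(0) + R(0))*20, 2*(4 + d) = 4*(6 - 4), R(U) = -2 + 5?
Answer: -7217730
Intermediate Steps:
R(U) = 3
d = 0 (d = -4 + (4*(6 - 4))/2 = -4 + (4*2)/2 = -4 + (½)*8 = -4 + 4 = 0)
K(k) = 5 (K(k) = 0 - 1*(-5) = 0 + 5 = 5)
B = 160 (B = (5 + 3)*20 = 8*20 = 160)
(-3742 + B)*(-297 + 2312) = (-3742 + 160)*(-297 + 2312) = -3582*2015 = -7217730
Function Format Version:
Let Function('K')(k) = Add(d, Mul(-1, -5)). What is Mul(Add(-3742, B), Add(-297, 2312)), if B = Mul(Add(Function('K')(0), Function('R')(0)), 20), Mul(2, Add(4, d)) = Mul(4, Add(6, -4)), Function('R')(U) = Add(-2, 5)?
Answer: -7217730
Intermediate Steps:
Function('R')(U) = 3
d = 0 (d = Add(-4, Mul(Rational(1, 2), Mul(4, Add(6, -4)))) = Add(-4, Mul(Rational(1, 2), Mul(4, 2))) = Add(-4, Mul(Rational(1, 2), 8)) = Add(-4, 4) = 0)
Function('K')(k) = 5 (Function('K')(k) = Add(0, Mul(-1, -5)) = Add(0, 5) = 5)
B = 160 (B = Mul(Add(5, 3), 20) = Mul(8, 20) = 160)
Mul(Add(-3742, B), Add(-297, 2312)) = Mul(Add(-3742, 160), Add(-297, 2312)) = Mul(-3582, 2015) = -7217730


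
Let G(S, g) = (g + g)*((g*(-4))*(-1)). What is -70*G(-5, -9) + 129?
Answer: -45231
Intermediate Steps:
G(S, g) = 8*g² (G(S, g) = (2*g)*(-4*g*(-1)) = (2*g)*(4*g) = 8*g²)
-70*G(-5, -9) + 129 = -560*(-9)² + 129 = -560*81 + 129 = -70*648 + 129 = -45360 + 129 = -45231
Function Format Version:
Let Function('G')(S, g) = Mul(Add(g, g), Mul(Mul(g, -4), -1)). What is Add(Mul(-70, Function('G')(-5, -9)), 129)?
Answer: -45231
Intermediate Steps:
Function('G')(S, g) = Mul(8, Pow(g, 2)) (Function('G')(S, g) = Mul(Mul(2, g), Mul(Mul(-4, g), -1)) = Mul(Mul(2, g), Mul(4, g)) = Mul(8, Pow(g, 2)))
Add(Mul(-70, Function('G')(-5, -9)), 129) = Add(Mul(-70, Mul(8, Pow(-9, 2))), 129) = Add(Mul(-70, Mul(8, 81)), 129) = Add(Mul(-70, 648), 129) = Add(-45360, 129) = -45231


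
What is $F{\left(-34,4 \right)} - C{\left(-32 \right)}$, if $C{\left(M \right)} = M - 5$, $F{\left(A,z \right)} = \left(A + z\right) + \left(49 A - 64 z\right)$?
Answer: $-1915$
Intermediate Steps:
$F{\left(A,z \right)} = - 63 z + 50 A$ ($F{\left(A,z \right)} = \left(A + z\right) + \left(- 64 z + 49 A\right) = - 63 z + 50 A$)
$C{\left(M \right)} = -5 + M$ ($C{\left(M \right)} = M - 5 = -5 + M$)
$F{\left(-34,4 \right)} - C{\left(-32 \right)} = \left(\left(-63\right) 4 + 50 \left(-34\right)\right) - \left(-5 - 32\right) = \left(-252 - 1700\right) - -37 = -1952 + 37 = -1915$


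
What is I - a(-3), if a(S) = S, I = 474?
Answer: 477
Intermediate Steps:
I - a(-3) = 474 - 1*(-3) = 474 + 3 = 477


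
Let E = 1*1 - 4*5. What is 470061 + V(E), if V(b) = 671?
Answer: 470732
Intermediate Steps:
E = -19 (E = 1 - 20 = -19)
470061 + V(E) = 470061 + 671 = 470732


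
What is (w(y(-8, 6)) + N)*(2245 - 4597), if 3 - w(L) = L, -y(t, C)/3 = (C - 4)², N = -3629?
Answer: 8500128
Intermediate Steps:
y(t, C) = -3*(-4 + C)² (y(t, C) = -3*(C - 4)² = -3*(-4 + C)²)
w(L) = 3 - L
(w(y(-8, 6)) + N)*(2245 - 4597) = ((3 - (-3)*(-4 + 6)²) - 3629)*(2245 - 4597) = ((3 - (-3)*2²) - 3629)*(-2352) = ((3 - (-3)*4) - 3629)*(-2352) = ((3 - 1*(-12)) - 3629)*(-2352) = ((3 + 12) - 3629)*(-2352) = (15 - 3629)*(-2352) = -3614*(-2352) = 8500128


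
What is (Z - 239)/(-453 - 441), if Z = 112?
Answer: 127/894 ≈ 0.14206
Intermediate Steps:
(Z - 239)/(-453 - 441) = (112 - 239)/(-453 - 441) = -127/(-894) = -127*(-1/894) = 127/894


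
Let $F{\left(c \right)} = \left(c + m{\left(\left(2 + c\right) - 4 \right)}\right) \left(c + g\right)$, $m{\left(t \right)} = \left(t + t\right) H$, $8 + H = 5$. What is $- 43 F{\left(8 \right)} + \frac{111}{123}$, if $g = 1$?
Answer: $\frac{444313}{41} \approx 10837.0$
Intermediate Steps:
$H = -3$ ($H = -8 + 5 = -3$)
$m{\left(t \right)} = - 6 t$ ($m{\left(t \right)} = \left(t + t\right) \left(-3\right) = 2 t \left(-3\right) = - 6 t$)
$F{\left(c \right)} = \left(1 + c\right) \left(12 - 5 c\right)$ ($F{\left(c \right)} = \left(c - 6 \left(\left(2 + c\right) - 4\right)\right) \left(c + 1\right) = \left(c - 6 \left(-2 + c\right)\right) \left(1 + c\right) = \left(c - \left(-12 + 6 c\right)\right) \left(1 + c\right) = \left(12 - 5 c\right) \left(1 + c\right) = \left(1 + c\right) \left(12 - 5 c\right)$)
$- 43 F{\left(8 \right)} + \frac{111}{123} = - 43 \left(12 - 5 \cdot 8^{2} + 7 \cdot 8\right) + \frac{111}{123} = - 43 \left(12 - 320 + 56\right) + 111 \cdot \frac{1}{123} = - 43 \left(12 - 320 + 56\right) + \frac{37}{41} = \left(-43\right) \left(-252\right) + \frac{37}{41} = 10836 + \frac{37}{41} = \frac{444313}{41}$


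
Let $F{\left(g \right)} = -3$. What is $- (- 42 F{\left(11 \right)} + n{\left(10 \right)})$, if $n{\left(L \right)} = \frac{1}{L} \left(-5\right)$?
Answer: $- \frac{251}{2} \approx -125.5$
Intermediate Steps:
$n{\left(L \right)} = - \frac{5}{L}$
$- (- 42 F{\left(11 \right)} + n{\left(10 \right)}) = - (\left(-42\right) \left(-3\right) - \frac{5}{10}) = - (126 - \frac{1}{2}) = \left(-1\right) \frac{251}{2} = - \frac{251}{2}$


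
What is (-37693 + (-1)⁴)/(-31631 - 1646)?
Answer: 37692/33277 ≈ 1.1327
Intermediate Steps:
(-37693 + (-1)⁴)/(-31631 - 1646) = (-37693 + 1)/(-33277) = -37692*(-1/33277) = 37692/33277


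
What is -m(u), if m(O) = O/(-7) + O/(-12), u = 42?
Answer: 19/2 ≈ 9.5000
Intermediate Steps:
m(O) = -19*O/84 (m(O) = O*(-⅐) + O*(-1/12) = -O/7 - O/12 = -19*O/84)
-m(u) = -(-19)*42/84 = -1*(-19/2) = 19/2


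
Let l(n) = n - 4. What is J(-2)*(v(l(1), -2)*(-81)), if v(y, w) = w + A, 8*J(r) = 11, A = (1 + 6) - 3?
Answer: -891/4 ≈ -222.75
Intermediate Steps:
A = 4 (A = 7 - 3 = 4)
J(r) = 11/8 (J(r) = (⅛)*11 = 11/8)
l(n) = -4 + n
v(y, w) = 4 + w (v(y, w) = w + 4 = 4 + w)
J(-2)*(v(l(1), -2)*(-81)) = 11*((4 - 2)*(-81))/8 = 11*(2*(-81))/8 = (11/8)*(-162) = -891/4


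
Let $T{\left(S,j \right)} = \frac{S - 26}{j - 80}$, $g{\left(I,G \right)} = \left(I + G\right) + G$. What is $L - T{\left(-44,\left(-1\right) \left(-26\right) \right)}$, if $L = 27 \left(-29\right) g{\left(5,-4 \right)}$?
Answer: $\frac{63388}{27} \approx 2347.7$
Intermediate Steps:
$g{\left(I,G \right)} = I + 2 G$ ($g{\left(I,G \right)} = \left(G + I\right) + G = I + 2 G$)
$L = 2349$ ($L = 27 \left(-29\right) \left(5 + 2 \left(-4\right)\right) = - 783 \left(5 - 8\right) = \left(-783\right) \left(-3\right) = 2349$)
$T{\left(S,j \right)} = \frac{-26 + S}{-80 + j}$
$L - T{\left(-44,\left(-1\right) \left(-26\right) \right)} = 2349 - \frac{-26 - 44}{-80 - -26} = 2349 - \frac{1}{-80 + 26} \left(-70\right) = 2349 - \frac{1}{-54} \left(-70\right) = 2349 - \left(- \frac{1}{54}\right) \left(-70\right) = 2349 - \frac{35}{27} = \frac{63388}{27}$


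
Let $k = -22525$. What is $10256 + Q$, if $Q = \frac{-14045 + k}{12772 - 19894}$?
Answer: $\frac{12179967}{1187} \approx 10261.0$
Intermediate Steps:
$Q = \frac{6095}{1187}$ ($Q = \frac{-14045 - 22525}{12772 - 19894} = - \frac{36570}{-7122} = \left(-36570\right) \left(- \frac{1}{7122}\right) = \frac{6095}{1187} \approx 5.1348$)
$10256 + Q = 10256 + \frac{6095}{1187} = \frac{12179967}{1187}$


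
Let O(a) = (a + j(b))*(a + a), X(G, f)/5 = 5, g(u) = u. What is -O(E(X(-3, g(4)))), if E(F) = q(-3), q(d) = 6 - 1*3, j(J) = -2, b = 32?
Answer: -6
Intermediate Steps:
X(G, f) = 25 (X(G, f) = 5*5 = 25)
q(d) = 3 (q(d) = 6 - 3 = 3)
E(F) = 3
O(a) = 2*a*(-2 + a) (O(a) = (a - 2)*(a + a) = (-2 + a)*(2*a) = 2*a*(-2 + a))
-O(E(X(-3, g(4)))) = -2*3*(-2 + 3) = -2*3 = -1*6 = -6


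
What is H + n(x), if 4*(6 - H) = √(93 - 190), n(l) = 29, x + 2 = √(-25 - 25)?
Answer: 35 - I*√97/4 ≈ 35.0 - 2.4622*I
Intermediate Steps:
x = -2 + 5*I*√2 (x = -2 + √(-25 - 25) = -2 + √(-50) = -2 + 5*I*√2 ≈ -2.0 + 7.0711*I)
H = 6 - I*√97/4 (H = 6 - √(93 - 190)/4 = 6 - I*√97/4 ≈ 6.0 - 2.4622*I)
H + n(x) = (6 - I*√97/4) + 29 = 35 - I*√97/4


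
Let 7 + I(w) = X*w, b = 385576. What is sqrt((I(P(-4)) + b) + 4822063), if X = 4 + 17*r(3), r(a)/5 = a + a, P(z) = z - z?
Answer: 4*sqrt(325477) ≈ 2282.0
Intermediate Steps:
P(z) = 0
r(a) = 10*a (r(a) = 5*(a + a) = 5*(2*a) = 10*a)
X = 514 (X = 4 + 17*(10*3) = 4 + 17*30 = 4 + 510 = 514)
I(w) = -7 + 514*w
sqrt((I(P(-4)) + b) + 4822063) = sqrt(((-7 + 514*0) + 385576) + 4822063) = sqrt(((-7 + 0) + 385576) + 4822063) = sqrt((-7 + 385576) + 4822063) = sqrt(385569 + 4822063) = sqrt(5207632) = 4*sqrt(325477)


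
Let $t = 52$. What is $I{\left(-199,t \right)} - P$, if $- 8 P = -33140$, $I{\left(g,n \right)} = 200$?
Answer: $- \frac{7885}{2} \approx -3942.5$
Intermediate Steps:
$P = \frac{8285}{2}$ ($P = \left(- \frac{1}{8}\right) \left(-33140\right) = \frac{8285}{2} \approx 4142.5$)
$I{\left(-199,t \right)} - P = 200 - \frac{8285}{2} = - \frac{7885}{2}$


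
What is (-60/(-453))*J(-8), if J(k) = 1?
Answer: 20/151 ≈ 0.13245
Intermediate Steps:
(-60/(-453))*J(-8) = -60/(-453)*1 = -60*(-1/453)*1 = (20/151)*1 = 20/151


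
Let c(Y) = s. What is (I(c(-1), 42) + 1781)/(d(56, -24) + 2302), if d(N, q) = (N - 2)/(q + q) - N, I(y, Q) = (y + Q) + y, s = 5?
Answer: 14664/17959 ≈ 0.81653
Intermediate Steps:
c(Y) = 5
I(y, Q) = Q + 2*y (I(y, Q) = (Q + y) + y = Q + 2*y)
d(N, q) = -N + (-2 + N)/(2*q) (d(N, q) = (-2 + N)/((2*q)) - N = (-2 + N)*(1/(2*q)) - N = (-2 + N)/(2*q) - N = -N + (-2 + N)/(2*q))
(I(c(-1), 42) + 1781)/(d(56, -24) + 2302) = ((42 + 2*5) + 1781)/((-1 + (½)*56 - 1*56*(-24))/(-24) + 2302) = ((42 + 10) + 1781)/(-(-1 + 28 + 1344)/24 + 2302) = (52 + 1781)/(-1/24*1371 + 2302) = 1833/(-457/8 + 2302) = 1833/(17959/8) = 1833*(8/17959) = 14664/17959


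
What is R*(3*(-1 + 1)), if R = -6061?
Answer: 0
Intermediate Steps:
R*(3*(-1 + 1)) = -18183*(-1 + 1) = -18183*0 = -6061*0 = 0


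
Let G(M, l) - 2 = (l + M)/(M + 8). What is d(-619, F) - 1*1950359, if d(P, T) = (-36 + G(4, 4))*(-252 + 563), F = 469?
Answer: -5882177/3 ≈ -1.9607e+6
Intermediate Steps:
G(M, l) = 2 + (M + l)/(8 + M) (G(M, l) = 2 + (l + M)/(M + 8) = 2 + (M + l)/(8 + M))
d(P, T) = -31100/3 (d(P, T) = (-36 + (16 + 4 + 3*4)/(8 + 4))*(-252 + 563) = (-36 + (16 + 4 + 12)/12)*311 = (-36 + (1/12)*32)*311 = (-36 + 8/3)*311 = -100/3*311 = -31100/3)
d(-619, F) - 1*1950359 = -31100/3 - 1*1950359 = -31100/3 - 1950359 = -5882177/3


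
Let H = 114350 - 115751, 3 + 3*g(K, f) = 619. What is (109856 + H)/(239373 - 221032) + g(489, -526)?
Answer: 11623421/55023 ≈ 211.25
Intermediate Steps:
g(K, f) = 616/3 (g(K, f) = -1 + (⅓)*619 = -1 + 619/3 = 616/3)
H = -1401
(109856 + H)/(239373 - 221032) + g(489, -526) = (109856 - 1401)/(239373 - 221032) + 616/3 = 108455/18341 + 616/3 = 11623421/55023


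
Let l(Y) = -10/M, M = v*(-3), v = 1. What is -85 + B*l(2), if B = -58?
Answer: -835/3 ≈ -278.33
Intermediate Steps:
M = -3 (M = 1*(-3) = -3)
l(Y) = 10/3 (l(Y) = -10/(-3) = -10*(-1/3) = 10/3)
-85 + B*l(2) = -85 - 58*10/3 = -85 - 580/3 = -835/3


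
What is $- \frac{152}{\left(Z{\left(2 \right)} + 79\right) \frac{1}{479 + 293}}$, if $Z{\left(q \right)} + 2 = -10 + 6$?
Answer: $- \frac{117344}{73} \approx -1607.5$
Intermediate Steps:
$Z{\left(q \right)} = -6$ ($Z{\left(q \right)} = -2 + \left(-10 + 6\right) = -2 - 4 = -6$)
$- \frac{152}{\left(Z{\left(2 \right)} + 79\right) \frac{1}{479 + 293}} = - \frac{152}{\left(-6 + 79\right) \frac{1}{479 + 293}} = - \frac{152}{73 \cdot \frac{1}{772}} = - \frac{152}{\frac{73}{772}} = \left(-152\right) \frac{772}{73} = - \frac{117344}{73}$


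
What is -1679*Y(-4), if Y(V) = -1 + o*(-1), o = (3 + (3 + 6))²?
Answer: 243455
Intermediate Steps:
o = 144 (o = (3 + 9)² = 12² = 144)
Y(V) = -145 (Y(V) = -1 + 144*(-1) = -1 - 144 = -145)
-1679*Y(-4) = -1679*(-145) = 243455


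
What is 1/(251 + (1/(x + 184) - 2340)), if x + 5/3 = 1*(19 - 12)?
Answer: -568/1186549 ≈ -0.00047870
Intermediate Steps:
x = 16/3 (x = -5/3 + 1*(19 - 12) = -5/3 + 1*7 = -5/3 + 7 = 16/3 ≈ 5.3333)
1/(251 + (1/(x + 184) - 2340)) = 1/(251 + (1/(16/3 + 184) - 2340)) = 1/(251 + (1/(568/3) - 2340)) = 1/(251 + (3/568 - 2340)) = 1/(251 - 1329117/568) = 1/(-1186549/568) = -568/1186549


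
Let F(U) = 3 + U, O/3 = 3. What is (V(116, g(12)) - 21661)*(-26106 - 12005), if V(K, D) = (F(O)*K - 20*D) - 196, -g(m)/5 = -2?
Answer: 787563815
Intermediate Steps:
O = 9 (O = 3*3 = 9)
g(m) = 10 (g(m) = -5*(-2) = 10)
V(K, D) = -196 - 20*D + 12*K (V(K, D) = ((3 + 9)*K - 20*D) - 196 = (12*K - 20*D) - 196 = (-20*D + 12*K) - 196 = -196 - 20*D + 12*K)
(V(116, g(12)) - 21661)*(-26106 - 12005) = ((-196 - 20*10 + 12*116) - 21661)*(-26106 - 12005) = ((-196 - 200 + 1392) - 21661)*(-38111) = (996 - 21661)*(-38111) = -20665*(-38111) = 787563815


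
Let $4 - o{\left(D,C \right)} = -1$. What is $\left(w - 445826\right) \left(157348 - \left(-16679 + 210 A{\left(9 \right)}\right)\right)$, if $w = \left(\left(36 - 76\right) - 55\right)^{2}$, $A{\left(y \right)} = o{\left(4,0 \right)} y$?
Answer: $-71887398177$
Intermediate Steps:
$o{\left(D,C \right)} = 5$ ($o{\left(D,C \right)} = 4 - -1 = 4 + 1 = 5$)
$A{\left(y \right)} = 5 y$
$w = 9025$ ($w = \left(-40 - 55\right)^{2} = \left(-95\right)^{2} = 9025$)
$\left(w - 445826\right) \left(157348 - \left(-16679 + 210 A{\left(9 \right)}\right)\right) = \left(9025 - 445826\right) \left(157348 + \left(16882 - \left(203 + 210 \cdot 5 \cdot 9\right)\right)\right) = - 436801 \left(157348 + \left(16882 - 9653\right)\right) = - 436801 \left(157348 + 7229\right) = \left(-436801\right) 164577 = -71887398177$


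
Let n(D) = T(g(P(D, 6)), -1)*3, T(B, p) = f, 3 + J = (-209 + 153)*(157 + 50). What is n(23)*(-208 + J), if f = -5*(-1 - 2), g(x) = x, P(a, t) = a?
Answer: -531135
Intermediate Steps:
J = -11595 (J = -3 + (-209 + 153)*(157 + 50) = -3 - 56*207 = -3 - 11592 = -11595)
f = 15 (f = -5*(-3) = 15)
T(B, p) = 15
n(D) = 45 (n(D) = 15*3 = 45)
n(23)*(-208 + J) = 45*(-208 - 11595) = 45*(-11803) = -531135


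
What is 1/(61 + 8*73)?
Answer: 1/645 ≈ 0.0015504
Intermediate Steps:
1/(61 + 8*73) = 1/(61 + 584) = 1/645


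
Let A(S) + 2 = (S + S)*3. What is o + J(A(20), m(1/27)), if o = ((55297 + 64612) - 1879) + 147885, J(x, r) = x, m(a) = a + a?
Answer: 266033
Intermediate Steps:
A(S) = -2 + 6*S (A(S) = -2 + (S + S)*3 = -2 + (2*S)*3 = -2 + 6*S)
m(a) = 2*a
o = 265915 (o = (119909 - 1879) + 147885 = 118030 + 147885 = 265915)
o + J(A(20), m(1/27)) = 265915 + (-2 + 6*20) = 265915 + (-2 + 120) = 265915 + 118 = 266033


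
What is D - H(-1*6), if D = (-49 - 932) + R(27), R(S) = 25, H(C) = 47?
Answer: -1003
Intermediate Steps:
D = -956 (D = (-49 - 932) + 25 = -981 + 25 = -956)
D - H(-1*6) = -956 - 1*47 = -956 - 47 = -1003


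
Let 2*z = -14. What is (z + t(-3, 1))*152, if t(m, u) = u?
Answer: -912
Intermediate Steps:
z = -7 (z = (½)*(-14) = -7)
(z + t(-3, 1))*152 = (-7 + 1)*152 = -6*152 = -912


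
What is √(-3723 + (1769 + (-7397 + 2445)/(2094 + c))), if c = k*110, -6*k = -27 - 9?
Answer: I*√45783278/153 ≈ 44.224*I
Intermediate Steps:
k = 6 (k = -(-27 - 9)/6 = -⅙*(-36) = 6)
c = 660 (c = 6*110 = 660)
√(-3723 + (1769 + (-7397 + 2445)/(2094 + c))) = √(-3723 + (1769 + (-7397 + 2445)/(2094 + 660))) = √(-3723 + (1769 - 4952/2754)) = √(-3723 + (1769 - 4952*1/2754)) = √(-3723 + (1769 - 2476/1377)) = √(-3723 + 2433437/1377) = √(-2693134/1377) = I*√45783278/153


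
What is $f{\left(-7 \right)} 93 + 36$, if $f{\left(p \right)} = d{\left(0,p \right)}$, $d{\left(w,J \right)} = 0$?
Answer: $36$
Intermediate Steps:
$f{\left(p \right)} = 0$
$f{\left(-7 \right)} 93 + 36 = 0 \cdot 93 + 36 = 0 + 36 = 36$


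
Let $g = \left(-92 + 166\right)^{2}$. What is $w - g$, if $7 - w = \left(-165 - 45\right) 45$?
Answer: $3981$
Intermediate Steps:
$w = 9457$ ($w = 7 - \left(-165 - 45\right) 45 = 7 - \left(-210\right) 45 = 7 - -9450 = 7 + 9450 = 9457$)
$g = 5476$ ($g = 74^{2} = 5476$)
$w - g = 9457 - 5476 = 3981$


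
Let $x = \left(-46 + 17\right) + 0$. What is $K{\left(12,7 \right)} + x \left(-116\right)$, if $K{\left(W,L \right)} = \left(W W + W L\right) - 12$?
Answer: $3580$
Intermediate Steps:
$x = -29$ ($x = -29 + 0 = -29$)
$K{\left(W,L \right)} = -12 + W^{2} + L W$ ($K{\left(W,L \right)} = \left(W^{2} + L W\right) - 12 = -12 + W^{2} + L W$)
$K{\left(12,7 \right)} + x \left(-116\right) = \left(-12 + 12^{2} + 7 \cdot 12\right) - -3364 = \left(-12 + 144 + 84\right) + 3364 = 216 + 3364 = 3580$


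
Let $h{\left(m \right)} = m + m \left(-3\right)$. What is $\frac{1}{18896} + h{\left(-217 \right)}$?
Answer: $\frac{8200865}{18896} \approx 434.0$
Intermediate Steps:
$h{\left(m \right)} = - 2 m$ ($h{\left(m \right)} = m - 3 m = - 2 m$)
$\frac{1}{18896} + h{\left(-217 \right)} = \frac{1}{18896} - -434 = \frac{1}{18896} + 434 = \frac{8200865}{18896}$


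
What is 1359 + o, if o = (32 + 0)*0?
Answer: 1359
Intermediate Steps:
o = 0 (o = 32*0 = 0)
1359 + o = 1359 + 0 = 1359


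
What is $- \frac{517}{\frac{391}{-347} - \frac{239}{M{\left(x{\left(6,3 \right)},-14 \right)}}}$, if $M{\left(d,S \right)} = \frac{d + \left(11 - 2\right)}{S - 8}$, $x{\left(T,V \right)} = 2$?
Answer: $- \frac{179399}{165475} \approx -1.0841$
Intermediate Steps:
$M{\left(d,S \right)} = \frac{9 + d}{-8 + S}$ ($M{\left(d,S \right)} = \frac{d + \left(11 - 2\right)}{-8 + S} = \frac{d + 9}{-8 + S} = \frac{9 + d}{-8 + S}$)
$- \frac{517}{\frac{391}{-347} - \frac{239}{M{\left(x{\left(6,3 \right)},-14 \right)}}} = - \frac{517}{\frac{391}{-347} - \frac{239}{\frac{1}{-8 - 14} \left(9 + 2\right)}} = - \frac{517}{391 \left(- \frac{1}{347}\right) - \frac{239}{\frac{1}{-22} \cdot 11}} = - \frac{517}{- \frac{391}{347} - \frac{239}{\left(- \frac{1}{22}\right) 11}} = - \frac{517}{- \frac{391}{347} - \frac{239}{- \frac{1}{2}}} = - \frac{517}{- \frac{391}{347} - -478} = - \frac{517}{- \frac{391}{347} + 478} = - \frac{517}{\frac{165475}{347}} = \left(-517\right) \frac{347}{165475} = - \frac{179399}{165475}$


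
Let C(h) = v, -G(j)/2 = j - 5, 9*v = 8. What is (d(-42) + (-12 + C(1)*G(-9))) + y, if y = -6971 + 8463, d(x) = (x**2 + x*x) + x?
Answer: 44918/9 ≈ 4990.9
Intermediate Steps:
d(x) = x + 2*x**2 (d(x) = (x**2 + x**2) + x = 2*x**2 + x = x + 2*x**2)
v = 8/9 (v = (1/9)*8 = 8/9 ≈ 0.88889)
G(j) = 10 - 2*j (G(j) = -2*(j - 5) = -2*(-5 + j) = 10 - 2*j)
C(h) = 8/9
y = 1492
(d(-42) + (-12 + C(1)*G(-9))) + y = (-42*(1 + 2*(-42)) + (-12 + 8*(10 - 2*(-9))/9)) + 1492 = (-42*(1 - 84) + (-12 + 8*(10 + 18)/9)) + 1492 = (-42*(-83) + (-12 + (8/9)*28)) + 1492 = (3486 + (-12 + 224/9)) + 1492 = (3486 + 116/9) + 1492 = 31490/9 + 1492 = 44918/9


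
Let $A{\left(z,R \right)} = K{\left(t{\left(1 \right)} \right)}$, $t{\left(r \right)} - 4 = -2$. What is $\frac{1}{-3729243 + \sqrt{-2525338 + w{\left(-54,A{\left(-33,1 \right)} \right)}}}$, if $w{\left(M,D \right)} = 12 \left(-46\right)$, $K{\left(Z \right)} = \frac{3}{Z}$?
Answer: $- \frac{3729243}{13907255878939} - \frac{i \sqrt{2525890}}{13907255878939} \approx -2.6815 \cdot 10^{-7} - 1.1428 \cdot 10^{-10} i$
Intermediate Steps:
$t{\left(r \right)} = 2$ ($t{\left(r \right)} = 4 - 2 = 2$)
$A{\left(z,R \right)} = \frac{3}{2}$
$w{\left(M,D \right)} = -552$
$\frac{1}{-3729243 + \sqrt{-2525338 + w{\left(-54,A{\left(-33,1 \right)} \right)}}} = \frac{1}{-3729243 + \sqrt{-2525338 - 552}} = \frac{1}{-3729243 + \sqrt{-2525890}} = \frac{1}{-3729243 + i \sqrt{2525890}}$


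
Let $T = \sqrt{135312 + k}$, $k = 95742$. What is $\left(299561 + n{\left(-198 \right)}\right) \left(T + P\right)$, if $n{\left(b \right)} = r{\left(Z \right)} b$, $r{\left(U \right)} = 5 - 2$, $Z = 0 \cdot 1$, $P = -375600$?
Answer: $-112292005200 + 298967 \sqrt{231054} \approx -1.1215 \cdot 10^{11}$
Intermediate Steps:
$T = \sqrt{231054}$ ($T = \sqrt{135312 + 95742} = \sqrt{231054} \approx 480.68$)
$Z = 0$
$r{\left(U \right)} = 3$ ($r{\left(U \right)} = 5 - 2 = 3$)
$n{\left(b \right)} = 3 b$
$\left(299561 + n{\left(-198 \right)}\right) \left(T + P\right) = \left(299561 + 3 \left(-198\right)\right) \left(\sqrt{231054} - 375600\right) = \left(299561 - 594\right) \left(-375600 + \sqrt{231054}\right) = 298967 \left(-375600 + \sqrt{231054}\right) = -112292005200 + 298967 \sqrt{231054}$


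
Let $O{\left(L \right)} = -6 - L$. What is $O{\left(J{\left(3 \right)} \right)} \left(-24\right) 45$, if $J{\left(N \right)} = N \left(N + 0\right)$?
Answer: $16200$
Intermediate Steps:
$J{\left(N \right)} = N^{2}$ ($J{\left(N \right)} = N N = N^{2}$)
$O{\left(J{\left(3 \right)} \right)} \left(-24\right) 45 = \left(-6 - 3^{2}\right) \left(-24\right) 45 = \left(-6 - 9\right) \left(-24\right) 45 = \left(-15\right) \left(-24\right) 45 = 360 \cdot 45 = 16200$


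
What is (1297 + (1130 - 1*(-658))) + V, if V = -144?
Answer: 2941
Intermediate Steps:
(1297 + (1130 - 1*(-658))) + V = (1297 + (1130 - 1*(-658))) - 144 = (1297 + (1130 + 658)) - 144 = (1297 + 1788) - 144 = 3085 - 144 = 2941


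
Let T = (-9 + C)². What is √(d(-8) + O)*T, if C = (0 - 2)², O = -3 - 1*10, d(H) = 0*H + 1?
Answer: 50*I*√3 ≈ 86.603*I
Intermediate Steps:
d(H) = 1 (d(H) = 0 + 1 = 1)
O = -13 (O = -3 - 10 = -13)
C = 4 (C = (-2)² = 4)
T = 25 (T = (-9 + 4)² = (-5)² = 25)
√(d(-8) + O)*T = √(1 - 13)*25 = √(-12)*25 = (2*I*√3)*25 = 50*I*√3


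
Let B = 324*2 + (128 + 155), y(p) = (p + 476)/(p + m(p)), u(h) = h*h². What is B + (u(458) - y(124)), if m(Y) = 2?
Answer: 2017529603/21 ≈ 9.6073e+7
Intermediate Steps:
u(h) = h³
y(p) = (476 + p)/(2 + p) (y(p) = (p + 476)/(p + 2) = (476 + p)/(2 + p))
B = 931 (B = 648 + 283 = 931)
B + (u(458) - y(124)) = 931 + (458³ - (476 + 124)/(2 + 124)) = 931 + (96071912 - 600/126) = 931 + (96071912 - 1*100/21) = 931 + (96071912 - 100/21) = 931 + 2017510052/21 = 2017529603/21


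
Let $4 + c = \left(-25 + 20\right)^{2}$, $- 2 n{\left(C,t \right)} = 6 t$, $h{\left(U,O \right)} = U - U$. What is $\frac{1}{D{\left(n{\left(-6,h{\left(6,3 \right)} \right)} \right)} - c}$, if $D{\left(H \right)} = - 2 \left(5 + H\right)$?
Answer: $- \frac{1}{31} \approx -0.032258$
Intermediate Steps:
$h{\left(U,O \right)} = 0$
$n{\left(C,t \right)} = - 3 t$ ($n{\left(C,t \right)} = - \frac{6 t}{2} = - 3 t$)
$c = 21$ ($c = -4 + \left(-25 + 20\right)^{2} = -4 + \left(-5\right)^{2} = -4 + 25 = 21$)
$D{\left(H \right)} = -10 - 2 H$
$\frac{1}{D{\left(n{\left(-6,h{\left(6,3 \right)} \right)} \right)} - c} = \frac{1}{\left(-10 - 2 \left(\left(-3\right) 0\right)\right) - 21} = \frac{1}{\left(-10 - 0\right) - 21} = \frac{1}{\left(-10 + 0\right) - 21} = \frac{1}{-10 - 21} = \frac{1}{-31} = - \frac{1}{31}$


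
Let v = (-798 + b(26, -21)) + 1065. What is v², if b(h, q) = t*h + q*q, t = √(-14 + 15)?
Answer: 538756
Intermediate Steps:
t = 1 (t = √1 = 1)
b(h, q) = h + q² (b(h, q) = 1*h + q*q = h + q²)
v = 734 (v = (-798 + (26 + (-21)²)) + 1065 = (-798 + (26 + 441)) + 1065 = (-798 + 467) + 1065 = -331 + 1065 = 734)
v² = 734² = 538756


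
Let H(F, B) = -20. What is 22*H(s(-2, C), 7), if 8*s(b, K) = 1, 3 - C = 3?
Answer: -440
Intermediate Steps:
C = 0 (C = 3 - 1*3 = 3 - 3 = 0)
s(b, K) = ⅛ (s(b, K) = (⅛)*1 = ⅛)
22*H(s(-2, C), 7) = 22*(-20) = -440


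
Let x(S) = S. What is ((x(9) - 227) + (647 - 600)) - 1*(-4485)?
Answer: 4314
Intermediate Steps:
((x(9) - 227) + (647 - 600)) - 1*(-4485) = ((9 - 227) + (647 - 600)) - 1*(-4485) = (-218 + 47) + 4485 = -171 + 4485 = 4314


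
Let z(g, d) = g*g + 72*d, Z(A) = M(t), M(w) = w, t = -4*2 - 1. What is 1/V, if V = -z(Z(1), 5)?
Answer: -1/441 ≈ -0.0022676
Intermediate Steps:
t = -9 (t = -8 - 1 = -9)
Z(A) = -9
z(g, d) = g² + 72*d
V = -441 (V = -((-9)² + 72*5) = -(81 + 360) = -1*441 = -441)
1/V = 1/(-441) = -1/441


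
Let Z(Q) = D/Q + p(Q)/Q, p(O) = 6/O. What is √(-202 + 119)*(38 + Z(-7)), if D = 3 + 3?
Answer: 1826*I*√83/49 ≈ 339.5*I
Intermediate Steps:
D = 6
Z(Q) = 6/Q + 6/Q² (Z(Q) = 6/Q + (6/Q)/Q = 6/Q + 6/Q²)
√(-202 + 119)*(38 + Z(-7)) = √(-202 + 119)*(38 + 6*(1 - 7)/(-7)²) = √(-83)*(38 + 6*(1/49)*(-6)) = (I*√83)*(38 - 36/49) = (I*√83)*(1826/49) = 1826*I*√83/49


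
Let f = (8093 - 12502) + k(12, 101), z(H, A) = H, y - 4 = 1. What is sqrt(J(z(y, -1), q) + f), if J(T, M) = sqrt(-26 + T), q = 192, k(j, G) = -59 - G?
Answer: sqrt(-4569 + I*sqrt(21)) ≈ 0.0339 + 67.594*I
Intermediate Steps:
y = 5 (y = 4 + 1 = 5)
f = -4569 (f = (8093 - 12502) + (-59 - 1*101) = -4409 + (-59 - 101) = -4409 - 160 = -4569)
sqrt(J(z(y, -1), q) + f) = sqrt(sqrt(-26 + 5) - 4569) = sqrt(sqrt(-21) - 4569) = sqrt(I*sqrt(21) - 4569) = sqrt(-4569 + I*sqrt(21))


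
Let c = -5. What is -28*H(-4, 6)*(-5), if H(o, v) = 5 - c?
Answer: 1400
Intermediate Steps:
H(o, v) = 10 (H(o, v) = 5 - 1*(-5) = 5 + 5 = 10)
-28*H(-4, 6)*(-5) = -28*10*(-5) = -280*(-5) = 1400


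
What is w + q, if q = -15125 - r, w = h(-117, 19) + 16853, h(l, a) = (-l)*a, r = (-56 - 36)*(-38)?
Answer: 455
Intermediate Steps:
r = 3496 (r = -92*(-38) = 3496)
h(l, a) = -a*l
w = 19076 (w = -1*19*(-117) + 16853 = 2223 + 16853 = 19076)
q = -18621 (q = -15125 - 1*3496 = -15125 - 3496 = -18621)
w + q = 19076 - 18621 = 455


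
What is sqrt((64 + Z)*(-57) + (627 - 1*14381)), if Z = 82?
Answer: 2*I*sqrt(5519) ≈ 148.58*I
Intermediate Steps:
sqrt((64 + Z)*(-57) + (627 - 1*14381)) = sqrt((64 + 82)*(-57) + (627 - 1*14381)) = sqrt(146*(-57) + (627 - 14381)) = sqrt(-8322 - 13754) = sqrt(-22076) = 2*I*sqrt(5519)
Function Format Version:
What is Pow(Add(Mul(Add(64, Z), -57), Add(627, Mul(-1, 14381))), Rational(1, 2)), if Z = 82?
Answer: Mul(2, I, Pow(5519, Rational(1, 2))) ≈ Mul(148.58, I)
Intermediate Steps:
Pow(Add(Mul(Add(64, Z), -57), Add(627, Mul(-1, 14381))), Rational(1, 2)) = Pow(Add(Mul(Add(64, 82), -57), Add(627, Mul(-1, 14381))), Rational(1, 2)) = Pow(Add(Mul(146, -57), Add(627, -14381)), Rational(1, 2)) = Pow(Add(-8322, -13754), Rational(1, 2)) = Pow(-22076, Rational(1, 2)) = Mul(2, I, Pow(5519, Rational(1, 2)))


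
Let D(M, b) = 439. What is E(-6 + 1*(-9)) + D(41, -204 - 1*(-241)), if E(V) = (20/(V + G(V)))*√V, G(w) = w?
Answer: 439 - 2*I*√15/3 ≈ 439.0 - 2.582*I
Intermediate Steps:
E(V) = 10/√V (E(V) = (20/(V + V))*√V = (20/(2*V))*√V = ((1/(2*V))*20)*√V = (10/V)*√V = 10/√V)
E(-6 + 1*(-9)) + D(41, -204 - 1*(-241)) = 10/√(-6 + 1*(-9)) + 439 = 10/√(-6 - 9) + 439 = 10/√(-15) + 439 = 10*(-I*√15/15) + 439 = -2*I*√15/3 + 439 = 439 - 2*I*√15/3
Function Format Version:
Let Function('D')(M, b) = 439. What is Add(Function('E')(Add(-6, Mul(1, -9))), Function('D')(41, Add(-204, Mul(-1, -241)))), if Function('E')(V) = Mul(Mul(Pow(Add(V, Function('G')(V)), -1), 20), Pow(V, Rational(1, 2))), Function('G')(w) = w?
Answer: Add(439, Mul(Rational(-2, 3), I, Pow(15, Rational(1, 2)))) ≈ Add(439.00, Mul(-2.5820, I))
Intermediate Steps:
Function('E')(V) = Mul(10, Pow(V, Rational(-1, 2))) (Function('E')(V) = Mul(Mul(Pow(Add(V, V), -1), 20), Pow(V, Rational(1, 2))) = Mul(Mul(Pow(Mul(2, V), -1), 20), Pow(V, Rational(1, 2))) = Mul(Mul(Mul(Rational(1, 2), Pow(V, -1)), 20), Pow(V, Rational(1, 2))) = Mul(Mul(10, Pow(V, -1)), Pow(V, Rational(1, 2))) = Mul(10, Pow(V, Rational(-1, 2))))
Add(Function('E')(Add(-6, Mul(1, -9))), Function('D')(41, Add(-204, Mul(-1, -241)))) = Add(Mul(10, Pow(Add(-6, Mul(1, -9)), Rational(-1, 2))), 439) = Add(Mul(10, Pow(Add(-6, -9), Rational(-1, 2))), 439) = Add(Mul(10, Pow(-15, Rational(-1, 2))), 439) = Add(Mul(10, Mul(Rational(-1, 15), I, Pow(15, Rational(1, 2)))), 439) = Add(Mul(Rational(-2, 3), I, Pow(15, Rational(1, 2))), 439) = Add(439, Mul(Rational(-2, 3), I, Pow(15, Rational(1, 2))))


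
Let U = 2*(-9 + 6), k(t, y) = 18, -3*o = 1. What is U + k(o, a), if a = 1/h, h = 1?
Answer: 12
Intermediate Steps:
a = 1 (a = 1/1 = 1)
o = -1/3 (o = -1/3*1 = -1/3 ≈ -0.33333)
U = -6 (U = 2*(-3) = -6)
U + k(o, a) = -6 + 18 = 12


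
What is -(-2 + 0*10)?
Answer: 2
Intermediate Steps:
-(-2 + 0*10) = -(-2 + 0) = -1*(-2) = 2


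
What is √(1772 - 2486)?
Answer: I*√714 ≈ 26.721*I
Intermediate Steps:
√(1772 - 2486) = √(-714) = I*√714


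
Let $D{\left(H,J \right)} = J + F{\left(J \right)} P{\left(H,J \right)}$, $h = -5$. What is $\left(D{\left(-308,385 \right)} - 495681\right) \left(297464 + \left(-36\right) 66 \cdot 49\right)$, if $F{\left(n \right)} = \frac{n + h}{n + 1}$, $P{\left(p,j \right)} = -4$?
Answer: $- \frac{17306136443520}{193} \approx -8.9669 \cdot 10^{10}$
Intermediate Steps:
$F{\left(n \right)} = \frac{-5 + n}{1 + n}$ ($F{\left(n \right)} = \frac{n - 5}{n + 1} = \frac{-5 + n}{1 + n}$)
$D{\left(H,J \right)} = J - \frac{4 \left(-5 + J\right)}{1 + J}$ ($D{\left(H,J \right)} = J + \frac{-5 + J}{1 + J} \left(-4\right) = J - \frac{4 \left(-5 + J\right)}{1 + J}$)
$\left(D{\left(-308,385 \right)} - 495681\right) \left(297464 + \left(-36\right) 66 \cdot 49\right) = \left(\frac{20 + 385^{2} - 1155}{1 + 385} - 495681\right) \left(297464 + \left(-36\right) 66 \cdot 49\right) = \left(\frac{20 + 148225 - 1155}{386} - 495681\right) \left(297464 - 116424\right) = \left(\frac{1}{386} \cdot 147090 - 495681\right) \left(297464 - 116424\right) = \left(\frac{73545}{193} - 495681\right) 181040 = \left(- \frac{95592888}{193}\right) 181040 = - \frac{17306136443520}{193}$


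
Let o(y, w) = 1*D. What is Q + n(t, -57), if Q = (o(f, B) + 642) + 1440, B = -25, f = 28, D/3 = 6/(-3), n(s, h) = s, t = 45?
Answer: 2121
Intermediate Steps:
D = -6 (D = 3*(6/(-3)) = 3*(6*(-⅓)) = 3*(-2) = -6)
o(y, w) = -6 (o(y, w) = 1*(-6) = -6)
Q = 2076 (Q = (-6 + 642) + 1440 = 636 + 1440 = 2076)
Q + n(t, -57) = 2076 + 45 = 2121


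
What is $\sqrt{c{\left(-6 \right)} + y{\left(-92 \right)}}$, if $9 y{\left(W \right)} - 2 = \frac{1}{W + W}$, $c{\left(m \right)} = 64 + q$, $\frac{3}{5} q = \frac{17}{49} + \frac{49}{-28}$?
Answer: $\frac{\sqrt{230986654}}{1932} \approx 7.8666$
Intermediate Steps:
$q = - \frac{1375}{588}$ ($q = \frac{5 \left(\frac{17}{49} + \frac{49}{-28}\right)}{3} = \frac{5 \left(17 \cdot \frac{1}{49} + 49 \left(- \frac{1}{28}\right)\right)}{3} = \frac{5 \left(\frac{17}{49} - \frac{7}{4}\right)}{3} = \frac{5}{3} \left(- \frac{275}{196}\right) = - \frac{1375}{588} \approx -2.3384$)
$c{\left(m \right)} = \frac{36257}{588}$ ($c{\left(m \right)} = 64 - \frac{1375}{588} = \frac{36257}{588}$)
$y{\left(W \right)} = \frac{2}{9} + \frac{1}{18 W}$ ($y{\left(W \right)} = \frac{2}{9} + \frac{1}{9 \left(W + W\right)} = \frac{2}{9} + \frac{1}{9 \cdot 2 W} = \frac{2}{9} + \frac{\frac{1}{2} \frac{1}{W}}{9} = \frac{2}{9} + \frac{1}{18 W}$)
$\sqrt{c{\left(-6 \right)} + y{\left(-92 \right)}} = \sqrt{\frac{36257}{588} + \frac{1 + 4 \left(-92\right)}{18 \left(-92\right)}} = \sqrt{\frac{36257}{588} + \frac{1}{18} \left(- \frac{1}{92}\right) \left(1 - 368\right)} = \sqrt{\frac{36257}{588} + \frac{1}{18} \left(- \frac{1}{92}\right) \left(-367\right)} = \sqrt{\frac{36257}{588} + \frac{367}{1656}} = \sqrt{\frac{5021449}{81144}} = \frac{\sqrt{230986654}}{1932}$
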